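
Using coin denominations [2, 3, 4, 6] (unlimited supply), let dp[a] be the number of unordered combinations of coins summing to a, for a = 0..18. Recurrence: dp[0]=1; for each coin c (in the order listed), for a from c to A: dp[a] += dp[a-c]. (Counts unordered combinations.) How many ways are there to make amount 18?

after  coin     0     1     2     3     4     5     6     7     8     9    10    11    12    13    14    15    16    17    18
          2     1     0     1     0     1     0     1     0     1     0     1     0     1     0     1     0     1     0     1
          3     1     0     1     1     1     1     2     1     2     2     2     2     3     2     3     3     3     3     4
          4     1     0     1     1     2     1     3     2     4     3     5     4     7     5     8     7    10     8    12
          6     1     0     1     1     2     1     4     2     5     4     7     5    11     7    13    11    17    13    23

23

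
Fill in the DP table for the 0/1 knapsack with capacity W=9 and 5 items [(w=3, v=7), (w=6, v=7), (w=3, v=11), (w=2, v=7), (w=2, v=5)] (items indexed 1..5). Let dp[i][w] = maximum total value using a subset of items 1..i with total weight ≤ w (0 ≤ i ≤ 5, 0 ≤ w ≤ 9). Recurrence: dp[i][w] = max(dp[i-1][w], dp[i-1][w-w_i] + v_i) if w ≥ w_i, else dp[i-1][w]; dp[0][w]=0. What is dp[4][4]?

11

i\w   0   1   2   3   4   5   6   7   8   9
  0   0   0   0   0   0   0   0   0   0   0
  1   0   0   0   7   7   7   7   7   7   7
  2   0   0   0   7   7   7   7   7   7  14
  3   0   0   0  11  11  11  18  18  18  18
  4   0   0   7  11  11  18  18  18  25  25
  5   0   0   7  11  12  18  18  23  25  25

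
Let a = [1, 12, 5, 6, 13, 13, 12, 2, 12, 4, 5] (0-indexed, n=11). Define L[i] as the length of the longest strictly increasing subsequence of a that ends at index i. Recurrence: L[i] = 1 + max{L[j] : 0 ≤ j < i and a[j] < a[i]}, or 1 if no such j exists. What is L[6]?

4

   i    0    1    2    3    4    5    6    7    8    9   10
a[i]    1   12    5    6   13   13   12    2   12    4    5
L[i]    1    2    2    3    4    4    4    2    4    3    4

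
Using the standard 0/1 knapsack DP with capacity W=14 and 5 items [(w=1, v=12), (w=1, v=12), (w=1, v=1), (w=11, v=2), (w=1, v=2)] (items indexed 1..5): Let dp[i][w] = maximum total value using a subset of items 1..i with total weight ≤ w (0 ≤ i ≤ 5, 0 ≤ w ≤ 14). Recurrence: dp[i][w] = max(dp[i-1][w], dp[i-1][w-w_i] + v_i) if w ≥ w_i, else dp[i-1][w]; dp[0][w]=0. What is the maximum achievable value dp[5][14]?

28

i\w   0   1   2   3   4   5   6   7   8   9  10  11  12  13  14
  0   0   0   0   0   0   0   0   0   0   0   0   0   0   0   0
  1   0  12  12  12  12  12  12  12  12  12  12  12  12  12  12
  2   0  12  24  24  24  24  24  24  24  24  24  24  24  24  24
  3   0  12  24  25  25  25  25  25  25  25  25  25  25  25  25
  4   0  12  24  25  25  25  25  25  25  25  25  25  25  26  27
  5   0  12  24  26  27  27  27  27  27  27  27  27  27  27  28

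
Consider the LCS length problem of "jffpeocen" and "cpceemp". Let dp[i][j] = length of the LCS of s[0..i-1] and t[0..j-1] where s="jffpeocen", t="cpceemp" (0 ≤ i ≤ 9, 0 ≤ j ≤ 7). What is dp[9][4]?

   ''  c  p  c  e  e  m  p
''  0  0  0  0  0  0  0  0
 j  0  0  0  0  0  0  0  0
 f  0  0  0  0  0  0  0  0
 f  0  0  0  0  0  0  0  0
 p  0  0  1  1  1  1  1  1
 e  0  0  1  1  2  2  2  2
 o  0  0  1  1  2  2  2  2
 c  0  1  1  2  2  2  2  2
 e  0  1  1  2  3  3  3  3
 n  0  1  1  2  3  3  3  3

3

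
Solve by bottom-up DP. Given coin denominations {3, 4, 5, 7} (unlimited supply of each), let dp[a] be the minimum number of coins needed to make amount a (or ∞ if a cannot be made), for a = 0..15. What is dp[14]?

 a  0  1  2  3  4  5  6  7  8  9 10 11 12 13 14 15
dp  0  -  -  1  1  1  2  1  2  2  2  2  2  3  2  3
(- denotes ∞ / unreachable)

2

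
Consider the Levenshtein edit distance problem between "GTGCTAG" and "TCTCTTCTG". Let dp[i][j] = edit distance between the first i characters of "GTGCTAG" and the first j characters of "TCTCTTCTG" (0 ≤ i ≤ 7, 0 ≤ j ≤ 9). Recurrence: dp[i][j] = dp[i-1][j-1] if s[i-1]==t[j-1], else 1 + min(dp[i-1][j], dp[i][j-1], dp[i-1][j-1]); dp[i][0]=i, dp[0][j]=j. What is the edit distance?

6

   ''  T  C  T  C  T  T  C  T  G
''  0  1  2  3  4  5  6  7  8  9
 G  1  1  2  3  4  5  6  7  8  8
 T  2  1  2  2  3  4  5  6  7  8
 G  3  2  2  3  3  4  5  6  7  7
 C  4  3  2  3  3  4  5  5  6  7
 T  5  4  3  2  3  3  4  5  5  6
 A  6  5  4  3  3  4  4  5  6  6
 G  7  6  5  4  4  4  5  5  6  6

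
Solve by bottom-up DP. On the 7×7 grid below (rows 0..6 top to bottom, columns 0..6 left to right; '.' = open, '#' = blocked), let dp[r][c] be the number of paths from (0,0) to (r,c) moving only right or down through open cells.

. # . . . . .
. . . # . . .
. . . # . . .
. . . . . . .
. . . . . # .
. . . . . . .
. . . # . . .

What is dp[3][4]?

6

r\c   0   1   2   3   4   5   6
  0   1   0   0   0   0   0   0
  1   1   1   1   0   0   0   0
  2   1   2   3   0   0   0   0
  3   1   3   6   6   6   6   6
  4   1   4  10  16  22   0   6
  5   1   5  15  31  53  53  59
  6   1   6  21   0  53 106 165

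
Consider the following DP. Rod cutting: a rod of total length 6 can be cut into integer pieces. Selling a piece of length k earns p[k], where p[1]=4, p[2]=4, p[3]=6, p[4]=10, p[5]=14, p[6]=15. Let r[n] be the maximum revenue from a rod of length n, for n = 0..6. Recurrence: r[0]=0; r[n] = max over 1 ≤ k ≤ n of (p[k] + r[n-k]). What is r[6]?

24

   n    0    1    2    3    4    5    6
r[n]    0    4    8   12   16   20   24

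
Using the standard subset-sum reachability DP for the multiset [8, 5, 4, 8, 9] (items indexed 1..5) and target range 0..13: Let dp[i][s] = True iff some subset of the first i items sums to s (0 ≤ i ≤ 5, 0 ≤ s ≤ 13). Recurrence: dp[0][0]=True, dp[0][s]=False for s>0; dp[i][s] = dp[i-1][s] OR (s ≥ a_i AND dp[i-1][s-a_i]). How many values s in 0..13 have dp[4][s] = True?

7

i\s   0   1   2   3   4   5   6   7   8   9  10  11  12  13
  0   T   F   F   F   F   F   F   F   F   F   F   F   F   F
  1   T   F   F   F   F   F   F   F   T   F   F   F   F   F
  2   T   F   F   F   F   T   F   F   T   F   F   F   F   T
  3   T   F   F   F   T   T   F   F   T   T   F   F   T   T
  4   T   F   F   F   T   T   F   F   T   T   F   F   T   T
  5   T   F   F   F   T   T   F   F   T   T   F   F   T   T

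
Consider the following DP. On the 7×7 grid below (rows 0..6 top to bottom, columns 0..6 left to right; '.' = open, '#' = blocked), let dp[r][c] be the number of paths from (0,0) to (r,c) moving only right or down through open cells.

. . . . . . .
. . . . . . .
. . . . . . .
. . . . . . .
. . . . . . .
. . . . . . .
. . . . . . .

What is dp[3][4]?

r\c   0   1   2   3   4   5   6
  0   1   1   1   1   1   1   1
  1   1   2   3   4   5   6   7
  2   1   3   6  10  15  21  28
  3   1   4  10  20  35  56  84
  4   1   5  15  35  70 126 210
  5   1   6  21  56 126 252 462
  6   1   7  28  84 210 462 924

35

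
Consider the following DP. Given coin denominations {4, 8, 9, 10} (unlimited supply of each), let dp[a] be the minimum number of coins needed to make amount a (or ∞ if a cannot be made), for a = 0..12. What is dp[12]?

2

 a  0  1  2  3  4  5  6  7  8  9 10 11 12
dp  0  -  -  -  1  -  -  -  1  1  1  -  2
(- denotes ∞ / unreachable)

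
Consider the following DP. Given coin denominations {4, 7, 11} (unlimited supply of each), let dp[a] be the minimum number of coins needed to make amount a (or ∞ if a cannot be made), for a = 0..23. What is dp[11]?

 a  0  1  2  3  4  5  6  7  8  9 10 11 12 13 14 15 16 17 18 19 20 21 22 23
dp  0  -  -  -  1  -  -  1  2  -  -  1  3  -  2  2  4  -  2  3  5  3  2  4
(- denotes ∞ / unreachable)

1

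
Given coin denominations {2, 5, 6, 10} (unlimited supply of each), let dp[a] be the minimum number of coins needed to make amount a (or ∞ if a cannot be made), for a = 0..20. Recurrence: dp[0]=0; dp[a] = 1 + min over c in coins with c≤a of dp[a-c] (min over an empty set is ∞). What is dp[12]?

 a  0  1  2  3  4  5  6  7  8  9 10 11 12 13 14 15 16 17 18 19 20
dp  0  -  1  -  2  1  1  2  2  3  1  2  2  3  3  2  2  3  3  4  2
(- denotes ∞ / unreachable)

2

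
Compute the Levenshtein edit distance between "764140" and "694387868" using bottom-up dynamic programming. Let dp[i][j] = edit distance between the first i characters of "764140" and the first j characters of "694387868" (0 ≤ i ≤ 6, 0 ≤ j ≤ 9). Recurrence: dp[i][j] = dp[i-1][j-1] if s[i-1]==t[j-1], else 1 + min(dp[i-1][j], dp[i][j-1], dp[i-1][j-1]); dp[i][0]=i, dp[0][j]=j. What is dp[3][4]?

3

   ''  6  9  4  3  8  7  8  6  8
''  0  1  2  3  4  5  6  7  8  9
 7  1  1  2  3  4  5  5  6  7  8
 6  2  1  2  3  4  5  6  6  6  7
 4  3  2  2  2  3  4  5  6  7  7
 1  4  3  3  3  3  4  5  6  7  8
 4  5  4  4  3  4  4  5  6  7  8
 0  6  5  5  4  4  5  5  6  7  8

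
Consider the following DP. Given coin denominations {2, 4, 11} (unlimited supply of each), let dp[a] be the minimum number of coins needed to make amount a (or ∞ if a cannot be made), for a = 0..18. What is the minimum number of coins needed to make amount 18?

 a  0  1  2  3  4  5  6  7  8  9 10 11 12 13 14 15 16 17 18
dp  0  -  1  -  1  -  2  -  2  -  3  1  3  2  4  2  4  3  5
(- denotes ∞ / unreachable)

5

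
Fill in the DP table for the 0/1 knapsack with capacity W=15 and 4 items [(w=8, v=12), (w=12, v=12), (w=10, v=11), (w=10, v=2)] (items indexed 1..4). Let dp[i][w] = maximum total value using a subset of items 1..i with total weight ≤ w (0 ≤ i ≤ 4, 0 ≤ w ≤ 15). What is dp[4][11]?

12

i\w   0   1   2   3   4   5   6   7   8   9  10  11  12  13  14  15
  0   0   0   0   0   0   0   0   0   0   0   0   0   0   0   0   0
  1   0   0   0   0   0   0   0   0  12  12  12  12  12  12  12  12
  2   0   0   0   0   0   0   0   0  12  12  12  12  12  12  12  12
  3   0   0   0   0   0   0   0   0  12  12  12  12  12  12  12  12
  4   0   0   0   0   0   0   0   0  12  12  12  12  12  12  12  12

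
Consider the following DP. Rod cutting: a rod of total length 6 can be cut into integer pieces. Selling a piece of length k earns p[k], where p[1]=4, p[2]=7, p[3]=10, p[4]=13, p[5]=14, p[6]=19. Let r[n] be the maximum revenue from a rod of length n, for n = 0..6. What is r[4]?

   n    0    1    2    3    4    5    6
r[n]    0    4    8   12   16   20   24

16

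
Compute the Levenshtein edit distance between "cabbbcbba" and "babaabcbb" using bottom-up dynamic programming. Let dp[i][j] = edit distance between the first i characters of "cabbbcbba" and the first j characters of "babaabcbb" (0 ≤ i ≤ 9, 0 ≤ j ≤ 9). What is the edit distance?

4

   ''  b  a  b  a  a  b  c  b  b
''  0  1  2  3  4  5  6  7  8  9
 c  1  1  2  3  4  5  6  6  7  8
 a  2  2  1  2  3  4  5  6  7  8
 b  3  2  2  1  2  3  4  5  6  7
 b  4  3  3  2  2  3  3  4  5  6
 b  5  4  4  3  3  3  3  4  4  5
 c  6  5  5  4  4  4  4  3  4  5
 b  7  6  6  5  5  5  4  4  3  4
 b  8  7  7  6  6  6  5  5  4  3
 a  9  8  7  7  6  6  6  6  5  4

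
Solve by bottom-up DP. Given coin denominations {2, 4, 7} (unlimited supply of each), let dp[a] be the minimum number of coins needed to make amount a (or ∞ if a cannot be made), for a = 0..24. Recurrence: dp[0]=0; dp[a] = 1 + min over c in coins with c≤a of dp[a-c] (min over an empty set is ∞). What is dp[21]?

 a  0  1  2  3  4  5  6  7  8  9 10 11 12 13 14 15 16 17 18 19 20 21 22 23 24
dp  0  -  1  -  1  -  2  1  2  2  3  2  3  3  2  3  3  4  3  4  4  3  4  4  5
(- denotes ∞ / unreachable)

3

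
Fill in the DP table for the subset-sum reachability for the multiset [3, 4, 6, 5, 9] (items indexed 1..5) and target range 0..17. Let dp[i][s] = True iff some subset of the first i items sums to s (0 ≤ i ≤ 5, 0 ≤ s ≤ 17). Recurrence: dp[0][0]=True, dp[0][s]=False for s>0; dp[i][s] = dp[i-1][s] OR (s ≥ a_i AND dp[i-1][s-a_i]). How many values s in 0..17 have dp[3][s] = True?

i\s   0   1   2   3   4   5   6   7   8   9  10  11  12  13  14  15  16  17
  0   T   F   F   F   F   F   F   F   F   F   F   F   F   F   F   F   F   F
  1   T   F   F   T   F   F   F   F   F   F   F   F   F   F   F   F   F   F
  2   T   F   F   T   T   F   F   T   F   F   F   F   F   F   F   F   F   F
  3   T   F   F   T   T   F   T   T   F   T   T   F   F   T   F   F   F   F
  4   T   F   F   T   T   T   T   T   T   T   T   T   T   T   T   T   F   F
  5   T   F   F   T   T   T   T   T   T   T   T   T   T   T   T   T   T   T

8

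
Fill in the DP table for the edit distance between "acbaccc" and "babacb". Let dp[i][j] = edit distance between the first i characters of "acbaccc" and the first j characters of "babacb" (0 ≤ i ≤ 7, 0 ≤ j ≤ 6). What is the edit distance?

4

   ''  b  a  b  a  c  b
''  0  1  2  3  4  5  6
 a  1  1  1  2  3  4  5
 c  2  2  2  2  3  3  4
 b  3  2  3  2  3  4  3
 a  4  3  2  3  2  3  4
 c  5  4  3  3  3  2  3
 c  6  5  4  4  4  3  3
 c  7  6  5  5  5  4  4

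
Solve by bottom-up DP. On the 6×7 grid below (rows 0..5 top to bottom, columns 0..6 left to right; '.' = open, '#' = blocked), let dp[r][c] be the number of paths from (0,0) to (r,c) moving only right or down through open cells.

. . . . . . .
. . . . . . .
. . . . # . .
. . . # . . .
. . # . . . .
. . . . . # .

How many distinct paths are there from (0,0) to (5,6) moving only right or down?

25

r\c   0   1   2   3   4   5   6
  0   1   1   1   1   1   1   1
  1   1   2   3   4   5   6   7
  2   1   3   6  10   0   6  13
  3   1   4  10   0   0   6  19
  4   1   5   0   0   0   6  25
  5   1   6   6   6   6   0  25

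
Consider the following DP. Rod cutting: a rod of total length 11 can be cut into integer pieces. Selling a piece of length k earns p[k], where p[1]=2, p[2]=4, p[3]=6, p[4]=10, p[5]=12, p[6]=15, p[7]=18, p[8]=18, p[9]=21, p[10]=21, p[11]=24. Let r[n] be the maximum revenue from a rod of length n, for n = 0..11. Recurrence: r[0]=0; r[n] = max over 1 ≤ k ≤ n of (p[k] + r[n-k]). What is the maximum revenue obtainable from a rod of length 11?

28

   n    0    1    2    3    4    5    6    7    8    9   10   11
r[n]    0    2    4    6   10   12   15   18   20   22   25   28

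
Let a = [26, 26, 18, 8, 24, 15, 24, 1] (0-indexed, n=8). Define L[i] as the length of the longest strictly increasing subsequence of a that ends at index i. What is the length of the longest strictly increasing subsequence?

   i    0    1    2    3    4    5    6    7
a[i]   26   26   18    8   24   15   24    1
L[i]    1    1    1    1    2    2    3    1

3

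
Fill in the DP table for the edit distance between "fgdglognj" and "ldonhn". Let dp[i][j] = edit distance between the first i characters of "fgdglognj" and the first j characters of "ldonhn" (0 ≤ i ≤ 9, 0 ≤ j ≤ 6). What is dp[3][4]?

   ''  l  d  o  n  h  n
''  0  1  2  3  4  5  6
 f  1  1  2  3  4  5  6
 g  2  2  2  3  4  5  6
 d  3  3  2  3  4  5  6
 g  4  4  3  3  4  5  6
 l  5  4  4  4  4  5  6
 o  6  5  5  4  5  5  6
 g  7  6  6  5  5  6  6
 n  8  7  7  6  5  6  6
 j  9  8  8  7  6  6  7

4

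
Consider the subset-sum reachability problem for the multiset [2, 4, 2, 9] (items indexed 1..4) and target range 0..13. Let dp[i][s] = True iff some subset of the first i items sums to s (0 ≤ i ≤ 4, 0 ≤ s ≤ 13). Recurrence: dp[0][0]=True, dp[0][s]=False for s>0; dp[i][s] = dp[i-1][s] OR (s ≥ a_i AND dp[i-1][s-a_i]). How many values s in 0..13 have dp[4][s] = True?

8

i\s   0   1   2   3   4   5   6   7   8   9  10  11  12  13
  0   T   F   F   F   F   F   F   F   F   F   F   F   F   F
  1   T   F   T   F   F   F   F   F   F   F   F   F   F   F
  2   T   F   T   F   T   F   T   F   F   F   F   F   F   F
  3   T   F   T   F   T   F   T   F   T   F   F   F   F   F
  4   T   F   T   F   T   F   T   F   T   T   F   T   F   T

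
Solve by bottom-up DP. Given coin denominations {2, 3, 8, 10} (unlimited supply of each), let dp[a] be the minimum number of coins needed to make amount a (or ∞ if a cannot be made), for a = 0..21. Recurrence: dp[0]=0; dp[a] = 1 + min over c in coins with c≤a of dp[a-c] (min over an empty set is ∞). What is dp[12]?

2

 a  0  1  2  3  4  5  6  7  8  9 10 11 12 13 14 15 16 17 18 19 20 21
dp  0  -  1  1  2  2  2  3  1  3  1  2  2  2  3  3  2  4  2  3  2  3
(- denotes ∞ / unreachable)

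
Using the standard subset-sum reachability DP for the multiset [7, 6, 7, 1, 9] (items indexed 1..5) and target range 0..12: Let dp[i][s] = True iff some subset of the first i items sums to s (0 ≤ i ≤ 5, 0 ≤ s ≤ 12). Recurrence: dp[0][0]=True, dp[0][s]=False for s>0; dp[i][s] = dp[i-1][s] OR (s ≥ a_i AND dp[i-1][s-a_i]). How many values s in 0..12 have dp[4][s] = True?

i\s   0   1   2   3   4   5   6   7   8   9  10  11  12
  0   T   F   F   F   F   F   F   F   F   F   F   F   F
  1   T   F   F   F   F   F   F   T   F   F   F   F   F
  2   T   F   F   F   F   F   T   T   F   F   F   F   F
  3   T   F   F   F   F   F   T   T   F   F   F   F   F
  4   T   T   F   F   F   F   T   T   T   F   F   F   F
  5   T   T   F   F   F   F   T   T   T   T   T   F   F

5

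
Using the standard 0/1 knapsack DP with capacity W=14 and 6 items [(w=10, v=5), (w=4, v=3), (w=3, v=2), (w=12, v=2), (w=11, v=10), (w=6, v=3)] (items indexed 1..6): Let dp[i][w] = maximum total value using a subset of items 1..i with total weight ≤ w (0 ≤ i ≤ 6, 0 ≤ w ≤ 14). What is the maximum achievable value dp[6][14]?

12

i\w   0   1   2   3   4   5   6   7   8   9  10  11  12  13  14
  0   0   0   0   0   0   0   0   0   0   0   0   0   0   0   0
  1   0   0   0   0   0   0   0   0   0   0   5   5   5   5   5
  2   0   0   0   0   3   3   3   3   3   3   5   5   5   5   8
  3   0   0   0   2   3   3   3   5   5   5   5   5   5   7   8
  4   0   0   0   2   3   3   3   5   5   5   5   5   5   7   8
  5   0   0   0   2   3   3   3   5   5   5   5  10  10  10  12
  6   0   0   0   2   3   3   3   5   5   5   6  10  10  10  12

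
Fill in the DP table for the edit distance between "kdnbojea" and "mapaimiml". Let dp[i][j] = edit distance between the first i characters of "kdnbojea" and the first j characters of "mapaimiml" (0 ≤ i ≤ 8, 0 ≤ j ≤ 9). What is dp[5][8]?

8

   ''  m  a  p  a  i  m  i  m  l
''  0  1  2  3  4  5  6  7  8  9
 k  1  1  2  3  4  5  6  7  8  9
 d  2  2  2  3  4  5  6  7  8  9
 n  3  3  3  3  4  5  6  7  8  9
 b  4  4  4  4  4  5  6  7  8  9
 o  5  5  5  5  5  5  6  7  8  9
 j  6  6  6  6  6  6  6  7  8  9
 e  7  7  7  7  7  7  7  7  8  9
 a  8  8  7  8  7  8  8  8  8  9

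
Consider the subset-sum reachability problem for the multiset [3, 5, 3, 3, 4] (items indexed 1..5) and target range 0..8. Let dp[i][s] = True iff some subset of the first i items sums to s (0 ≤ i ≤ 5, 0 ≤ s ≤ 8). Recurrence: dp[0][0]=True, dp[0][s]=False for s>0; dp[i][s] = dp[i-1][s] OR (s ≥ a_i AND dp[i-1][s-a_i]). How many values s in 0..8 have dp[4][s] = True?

5

i\s   0   1   2   3   4   5   6   7   8
  0   T   F   F   F   F   F   F   F   F
  1   T   F   F   T   F   F   F   F   F
  2   T   F   F   T   F   T   F   F   T
  3   T   F   F   T   F   T   T   F   T
  4   T   F   F   T   F   T   T   F   T
  5   T   F   F   T   T   T   T   T   T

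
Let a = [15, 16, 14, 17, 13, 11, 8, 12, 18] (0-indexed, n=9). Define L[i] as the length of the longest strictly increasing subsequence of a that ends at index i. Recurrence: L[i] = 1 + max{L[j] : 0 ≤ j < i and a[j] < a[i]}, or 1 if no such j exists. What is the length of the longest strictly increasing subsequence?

   i    0    1    2    3    4    5    6    7    8
a[i]   15   16   14   17   13   11    8   12   18
L[i]    1    2    1    3    1    1    1    2    4

4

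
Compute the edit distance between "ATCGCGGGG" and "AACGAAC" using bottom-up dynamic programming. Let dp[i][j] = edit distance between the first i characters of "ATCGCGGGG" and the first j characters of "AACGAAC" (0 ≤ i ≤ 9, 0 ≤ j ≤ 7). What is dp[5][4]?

2

   ''  A  A  C  G  A  A  C
''  0  1  2  3  4  5  6  7
 A  1  0  1  2  3  4  5  6
 T  2  1  1  2  3  4  5  6
 C  3  2  2  1  2  3  4  5
 G  4  3  3  2  1  2  3  4
 C  5  4  4  3  2  2  3  3
 G  6  5  5  4  3  3  3  4
 G  7  6  6  5  4  4  4  4
 G  8  7  7  6  5  5  5  5
 G  9  8  8  7  6  6  6  6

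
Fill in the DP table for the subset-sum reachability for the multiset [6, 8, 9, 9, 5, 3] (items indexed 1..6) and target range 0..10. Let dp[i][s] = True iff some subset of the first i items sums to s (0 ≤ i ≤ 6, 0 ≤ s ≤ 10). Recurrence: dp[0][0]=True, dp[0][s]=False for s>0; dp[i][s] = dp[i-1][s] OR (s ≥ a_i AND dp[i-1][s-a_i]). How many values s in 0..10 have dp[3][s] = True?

4

i\s   0   1   2   3   4   5   6   7   8   9  10
  0   T   F   F   F   F   F   F   F   F   F   F
  1   T   F   F   F   F   F   T   F   F   F   F
  2   T   F   F   F   F   F   T   F   T   F   F
  3   T   F   F   F   F   F   T   F   T   T   F
  4   T   F   F   F   F   F   T   F   T   T   F
  5   T   F   F   F   F   T   T   F   T   T   F
  6   T   F   F   T   F   T   T   F   T   T   F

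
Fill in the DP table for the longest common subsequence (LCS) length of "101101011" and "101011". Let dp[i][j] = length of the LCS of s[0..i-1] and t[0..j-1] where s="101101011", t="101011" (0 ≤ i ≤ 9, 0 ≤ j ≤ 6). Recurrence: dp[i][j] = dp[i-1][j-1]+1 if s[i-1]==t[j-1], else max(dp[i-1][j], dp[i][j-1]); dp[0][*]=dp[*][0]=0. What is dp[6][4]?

4

   ''  1  0  1  0  1  1
''  0  0  0  0  0  0  0
 1  0  1  1  1  1  1  1
 0  0  1  2  2  2  2  2
 1  0  1  2  3  3  3  3
 1  0  1  2  3  3  4  4
 0  0  1  2  3  4  4  4
 1  0  1  2  3  4  5  5
 0  0  1  2  3  4  5  5
 1  0  1  2  3  4  5  6
 1  0  1  2  3  4  5  6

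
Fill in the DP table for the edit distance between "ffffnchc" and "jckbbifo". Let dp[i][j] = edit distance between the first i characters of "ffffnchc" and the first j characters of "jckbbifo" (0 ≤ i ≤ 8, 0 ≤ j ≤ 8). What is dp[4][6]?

   ''  j  c  k  b  b  i  f  o
''  0  1  2  3  4  5  6  7  8
 f  1  1  2  3  4  5  6  6  7
 f  2  2  2  3  4  5  6  6  7
 f  3  3  3  3  4  5  6  6  7
 f  4  4  4  4  4  5  6  6  7
 n  5  5  5  5  5  5  6  7  7
 c  6  6  5  6  6  6  6  7  8
 h  7  7  6  6  7  7  7  7  8
 c  8  8  7  7  7  8  8  8  8

6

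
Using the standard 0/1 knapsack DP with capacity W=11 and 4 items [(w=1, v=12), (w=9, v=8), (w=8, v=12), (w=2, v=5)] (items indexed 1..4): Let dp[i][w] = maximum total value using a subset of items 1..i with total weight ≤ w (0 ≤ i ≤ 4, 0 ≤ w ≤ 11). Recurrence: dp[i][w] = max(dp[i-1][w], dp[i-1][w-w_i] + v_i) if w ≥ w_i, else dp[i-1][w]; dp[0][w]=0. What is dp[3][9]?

24

i\w   0   1   2   3   4   5   6   7   8   9  10  11
  0   0   0   0   0   0   0   0   0   0   0   0   0
  1   0  12  12  12  12  12  12  12  12  12  12  12
  2   0  12  12  12  12  12  12  12  12  12  20  20
  3   0  12  12  12  12  12  12  12  12  24  24  24
  4   0  12  12  17  17  17  17  17  17  24  24  29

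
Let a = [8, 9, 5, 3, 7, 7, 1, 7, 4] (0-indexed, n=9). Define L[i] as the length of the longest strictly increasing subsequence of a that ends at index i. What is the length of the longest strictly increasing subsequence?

2

   i    0    1    2    3    4    5    6    7    8
a[i]    8    9    5    3    7    7    1    7    4
L[i]    1    2    1    1    2    2    1    2    2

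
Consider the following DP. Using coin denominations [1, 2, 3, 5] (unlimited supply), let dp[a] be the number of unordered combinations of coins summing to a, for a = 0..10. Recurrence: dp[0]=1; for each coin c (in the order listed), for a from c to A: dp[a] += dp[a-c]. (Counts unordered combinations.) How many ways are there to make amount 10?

after  coin     0     1     2     3     4     5     6     7     8     9    10
          1     1     1     1     1     1     1     1     1     1     1     1
          2     1     1     2     2     3     3     4     4     5     5     6
          3     1     1     2     3     4     5     7     8    10    12    14
          5     1     1     2     3     4     6     8    10    13    16    20

20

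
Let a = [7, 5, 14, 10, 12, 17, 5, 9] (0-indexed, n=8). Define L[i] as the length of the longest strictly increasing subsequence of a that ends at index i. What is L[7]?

2

   i    0    1    2    3    4    5    6    7
a[i]    7    5   14   10   12   17    5    9
L[i]    1    1    2    2    3    4    1    2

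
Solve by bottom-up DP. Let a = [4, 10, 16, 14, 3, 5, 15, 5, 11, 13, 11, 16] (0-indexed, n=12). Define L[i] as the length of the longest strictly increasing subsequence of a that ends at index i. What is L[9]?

4

   i    0    1    2    3    4    5    6    7    8    9   10   11
a[i]    4   10   16   14    3    5   15    5   11   13   11   16
L[i]    1    2    3    3    1    2    4    2    3    4    3    5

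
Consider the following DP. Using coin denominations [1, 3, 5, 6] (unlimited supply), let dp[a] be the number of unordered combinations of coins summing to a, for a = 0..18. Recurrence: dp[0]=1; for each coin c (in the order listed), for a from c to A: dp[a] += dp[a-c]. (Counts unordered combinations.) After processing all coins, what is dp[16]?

23

after  coin     0     1     2     3     4     5     6     7     8     9    10    11    12    13    14    15    16    17    18
          1     1     1     1     1     1     1     1     1     1     1     1     1     1     1     1     1     1     1     1
          3     1     1     1     2     2     2     3     3     3     4     4     4     5     5     5     6     6     6     7
          5     1     1     1     2     2     3     4     4     5     6     7     8     9    10    11    13    14    15    17
          6     1     1     1     2     2     3     5     5     6     8     9    11    14    15    17    21    23    26    31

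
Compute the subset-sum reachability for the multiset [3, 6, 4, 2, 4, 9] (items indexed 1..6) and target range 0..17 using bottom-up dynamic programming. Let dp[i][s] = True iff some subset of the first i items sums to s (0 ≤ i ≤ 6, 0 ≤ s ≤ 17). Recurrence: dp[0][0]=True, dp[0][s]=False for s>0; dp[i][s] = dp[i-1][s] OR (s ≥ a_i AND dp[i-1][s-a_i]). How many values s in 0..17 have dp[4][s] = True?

14

i\s   0   1   2   3   4   5   6   7   8   9  10  11  12  13  14  15  16  17
  0   T   F   F   F   F   F   F   F   F   F   F   F   F   F   F   F   F   F
  1   T   F   F   T   F   F   F   F   F   F   F   F   F   F   F   F   F   F
  2   T   F   F   T   F   F   T   F   F   T   F   F   F   F   F   F   F   F
  3   T   F   F   T   T   F   T   T   F   T   T   F   F   T   F   F   F   F
  4   T   F   T   T   T   T   T   T   T   T   T   T   T   T   F   T   F   F
  5   T   F   T   T   T   T   T   T   T   T   T   T   T   T   T   T   T   T
  6   T   F   T   T   T   T   T   T   T   T   T   T   T   T   T   T   T   T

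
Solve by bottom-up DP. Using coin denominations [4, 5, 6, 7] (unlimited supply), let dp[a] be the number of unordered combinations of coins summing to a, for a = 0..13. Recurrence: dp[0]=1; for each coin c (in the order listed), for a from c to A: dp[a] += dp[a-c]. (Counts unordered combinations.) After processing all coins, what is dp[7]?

after  coin     0     1     2     3     4     5     6     7     8     9    10    11    12    13
          4     1     0     0     0     1     0     0     0     1     0     0     0     1     0
          5     1     0     0     0     1     1     0     0     1     1     1     0     1     1
          6     1     0     0     0     1     1     1     0     1     1     2     1     2     1
          7     1     0     0     0     1     1     1     1     1     1     2     2     3     2

1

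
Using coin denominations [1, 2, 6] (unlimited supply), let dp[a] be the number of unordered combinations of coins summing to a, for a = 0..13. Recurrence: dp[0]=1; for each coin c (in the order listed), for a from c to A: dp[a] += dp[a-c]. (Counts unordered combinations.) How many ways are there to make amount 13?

after  coin     0     1     2     3     4     5     6     7     8     9    10    11    12    13
          1     1     1     1     1     1     1     1     1     1     1     1     1     1     1
          2     1     1     2     2     3     3     4     4     5     5     6     6     7     7
          6     1     1     2     2     3     3     5     5     7     7     9     9    12    12

12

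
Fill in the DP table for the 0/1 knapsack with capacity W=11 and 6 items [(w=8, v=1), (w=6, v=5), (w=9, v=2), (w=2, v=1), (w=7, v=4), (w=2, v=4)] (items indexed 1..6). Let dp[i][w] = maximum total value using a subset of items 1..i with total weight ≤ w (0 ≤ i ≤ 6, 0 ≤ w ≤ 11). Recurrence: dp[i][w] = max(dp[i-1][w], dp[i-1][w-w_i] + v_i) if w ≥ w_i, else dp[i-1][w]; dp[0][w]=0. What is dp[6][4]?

i\w   0   1   2   3   4   5   6   7   8   9  10  11
  0   0   0   0   0   0   0   0   0   0   0   0   0
  1   0   0   0   0   0   0   0   0   1   1   1   1
  2   0   0   0   0   0   0   5   5   5   5   5   5
  3   0   0   0   0   0   0   5   5   5   5   5   5
  4   0   0   1   1   1   1   5   5   6   6   6   6
  5   0   0   1   1   1   1   5   5   6   6   6   6
  6   0   0   4   4   5   5   5   5   9   9  10  10

5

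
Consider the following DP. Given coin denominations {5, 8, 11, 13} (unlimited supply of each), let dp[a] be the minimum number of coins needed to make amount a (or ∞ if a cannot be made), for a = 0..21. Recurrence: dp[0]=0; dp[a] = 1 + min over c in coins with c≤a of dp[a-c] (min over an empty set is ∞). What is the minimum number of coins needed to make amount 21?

2

 a  0  1  2  3  4  5  6  7  8  9 10 11 12 13 14 15 16 17 18 19 20 21
dp  0  -  -  -  -  1  -  -  1  -  2  1  -  1  -  3  2  -  2  2  4  2
(- denotes ∞ / unreachable)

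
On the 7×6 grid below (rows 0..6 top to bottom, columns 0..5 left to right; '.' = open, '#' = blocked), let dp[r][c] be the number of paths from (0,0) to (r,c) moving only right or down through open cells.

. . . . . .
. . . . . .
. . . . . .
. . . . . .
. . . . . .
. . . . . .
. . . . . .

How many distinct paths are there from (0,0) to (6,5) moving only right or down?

r\c   0   1   2   3   4   5
  0   1   1   1   1   1   1
  1   1   2   3   4   5   6
  2   1   3   6  10  15  21
  3   1   4  10  20  35  56
  4   1   5  15  35  70 126
  5   1   6  21  56 126 252
  6   1   7  28  84 210 462

462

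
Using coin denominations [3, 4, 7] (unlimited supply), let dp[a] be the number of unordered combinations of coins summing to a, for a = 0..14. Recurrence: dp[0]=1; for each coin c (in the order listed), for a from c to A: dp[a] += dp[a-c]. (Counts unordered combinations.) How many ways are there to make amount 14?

after  coin     0     1     2     3     4     5     6     7     8     9    10    11    12    13    14
          3     1     0     0     1     0     0     1     0     0     1     0     0     1     0     0
          4     1     0     0     1     1     0     1     1     1     1     1     1     2     1     1
          7     1     0     0     1     1     0     1     2     1     1     2     2     2     2     3

3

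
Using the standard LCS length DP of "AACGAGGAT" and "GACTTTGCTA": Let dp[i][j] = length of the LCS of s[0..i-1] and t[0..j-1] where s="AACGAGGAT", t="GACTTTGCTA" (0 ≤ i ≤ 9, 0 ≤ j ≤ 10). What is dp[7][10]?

   ''  G  A  C  T  T  T  G  C  T  A
''  0  0  0  0  0  0  0  0  0  0  0
 A  0  0  1  1  1  1  1  1  1  1  1
 A  0  0  1  1  1  1  1  1  1  1  2
 C  0  0  1  2  2  2  2  2  2  2  2
 G  0  1  1  2  2  2  2  3  3  3  3
 A  0  1  2  2  2  2  2  3  3  3  4
 G  0  1  2  2  2  2  2  3  3  3  4
 G  0  1  2  2  2  2  2  3  3  3  4
 A  0  1  2  2  2  2  2  3  3  3  4
 T  0  1  2  2  3  3  3  3  3  4  4

4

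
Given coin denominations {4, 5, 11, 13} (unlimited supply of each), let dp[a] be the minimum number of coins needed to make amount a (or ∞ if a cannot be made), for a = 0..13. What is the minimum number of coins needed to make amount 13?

1

 a  0  1  2  3  4  5  6  7  8  9 10 11 12 13
dp  0  -  -  -  1  1  -  -  2  2  2  1  3  1
(- denotes ∞ / unreachable)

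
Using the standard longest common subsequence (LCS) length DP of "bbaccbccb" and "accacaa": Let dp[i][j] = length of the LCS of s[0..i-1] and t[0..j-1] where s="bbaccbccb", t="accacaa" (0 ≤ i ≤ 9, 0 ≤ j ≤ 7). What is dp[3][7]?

   ''  a  c  c  a  c  a  a
''  0  0  0  0  0  0  0  0
 b  0  0  0  0  0  0  0  0
 b  0  0  0  0  0  0  0  0
 a  0  1  1  1  1  1  1  1
 c  0  1  2  2  2  2  2  2
 c  0  1  2  3  3  3  3  3
 b  0  1  2  3  3  3  3  3
 c  0  1  2  3  3  4  4  4
 c  0  1  2  3  3  4  4  4
 b  0  1  2  3  3  4  4  4

1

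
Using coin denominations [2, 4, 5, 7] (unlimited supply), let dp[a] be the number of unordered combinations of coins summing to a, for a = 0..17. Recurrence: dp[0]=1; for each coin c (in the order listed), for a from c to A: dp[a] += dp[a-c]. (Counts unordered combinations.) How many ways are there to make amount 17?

after  coin     0     1     2     3     4     5     6     7     8     9    10    11    12    13    14    15    16    17
          2     1     0     1     0     1     0     1     0     1     0     1     0     1     0     1     0     1     0
          4     1     0     1     0     2     0     2     0     3     0     3     0     4     0     4     0     5     0
          5     1     0     1     0     2     1     2     1     3     2     4     2     5     3     6     4     7     5
          7     1     0     1     0     2     1     2     2     3     3     4     4     6     5     8     7    10     9

9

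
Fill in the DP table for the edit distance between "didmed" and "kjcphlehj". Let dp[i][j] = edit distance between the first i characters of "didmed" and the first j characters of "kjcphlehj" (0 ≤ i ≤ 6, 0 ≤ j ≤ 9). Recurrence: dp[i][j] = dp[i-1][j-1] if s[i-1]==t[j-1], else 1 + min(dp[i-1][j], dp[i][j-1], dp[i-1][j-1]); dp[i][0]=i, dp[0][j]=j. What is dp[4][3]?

   ''  k  j  c  p  h  l  e  h  j
''  0  1  2  3  4  5  6  7  8  9
 d  1  1  2  3  4  5  6  7  8  9
 i  2  2  2  3  4  5  6  7  8  9
 d  3  3  3  3  4  5  6  7  8  9
 m  4  4  4  4  4  5  6  7  8  9
 e  5  5  5  5  5  5  6  6  7  8
 d  6  6  6  6  6  6  6  7  7  8

4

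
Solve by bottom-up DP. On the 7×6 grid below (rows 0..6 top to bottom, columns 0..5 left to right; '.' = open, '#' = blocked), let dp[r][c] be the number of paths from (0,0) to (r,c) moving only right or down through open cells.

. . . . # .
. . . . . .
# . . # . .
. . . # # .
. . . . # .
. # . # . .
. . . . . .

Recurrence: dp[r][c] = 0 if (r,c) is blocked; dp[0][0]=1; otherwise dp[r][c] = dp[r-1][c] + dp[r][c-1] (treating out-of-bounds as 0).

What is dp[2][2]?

r\c   0   1   2   3   4   5
  0   1   1   1   1   0   0
  1   1   2   3   4   4   4
  2   0   2   5   0   4   8
  3   0   2   7   0   0   8
  4   0   2   9   9   0   8
  5   0   0   9   0   0   8
  6   0   0   9   9   9  17

5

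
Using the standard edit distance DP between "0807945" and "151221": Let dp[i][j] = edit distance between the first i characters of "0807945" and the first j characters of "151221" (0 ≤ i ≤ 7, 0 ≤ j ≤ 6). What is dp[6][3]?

   ''  1  5  1  2  2  1
''  0  1  2  3  4  5  6
 0  1  1  2  3  4  5  6
 8  2  2  2  3  4  5  6
 0  3  3  3  3  4  5  6
 7  4  4  4  4  4  5  6
 9  5  5  5  5  5  5  6
 4  6  6  6  6  6  6  6
 5  7  7  6  7  7  7  7

6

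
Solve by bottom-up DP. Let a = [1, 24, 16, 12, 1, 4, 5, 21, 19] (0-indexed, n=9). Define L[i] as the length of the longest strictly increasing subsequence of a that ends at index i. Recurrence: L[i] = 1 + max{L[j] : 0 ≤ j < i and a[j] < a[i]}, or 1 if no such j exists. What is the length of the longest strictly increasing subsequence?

   i    0    1    2    3    4    5    6    7    8
a[i]    1   24   16   12    1    4    5   21   19
L[i]    1    2    2    2    1    2    3    4    4

4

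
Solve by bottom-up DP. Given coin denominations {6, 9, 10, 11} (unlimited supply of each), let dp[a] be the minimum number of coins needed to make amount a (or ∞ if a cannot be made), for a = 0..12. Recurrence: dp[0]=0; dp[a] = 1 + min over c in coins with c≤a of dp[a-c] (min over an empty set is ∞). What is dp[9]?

 a  0  1  2  3  4  5  6  7  8  9 10 11 12
dp  0  -  -  -  -  -  1  -  -  1  1  1  2
(- denotes ∞ / unreachable)

1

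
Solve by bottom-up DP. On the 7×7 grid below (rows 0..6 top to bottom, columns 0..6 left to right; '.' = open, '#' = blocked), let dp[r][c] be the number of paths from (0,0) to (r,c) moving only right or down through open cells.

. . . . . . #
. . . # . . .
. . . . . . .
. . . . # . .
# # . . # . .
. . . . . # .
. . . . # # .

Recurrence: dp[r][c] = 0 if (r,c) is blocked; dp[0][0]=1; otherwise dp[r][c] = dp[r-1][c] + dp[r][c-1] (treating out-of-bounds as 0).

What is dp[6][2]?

10

r\c   0   1   2   3   4   5   6
  0   1   1   1   1   1   1   0
  1   1   2   3   0   1   2   2
  2   1   3   6   6   7   9  11
  3   1   4  10  16   0   9  20
  4   0   0  10  26   0   9  29
  5   0   0  10  36  36   0  29
  6   0   0  10  46   0   0  29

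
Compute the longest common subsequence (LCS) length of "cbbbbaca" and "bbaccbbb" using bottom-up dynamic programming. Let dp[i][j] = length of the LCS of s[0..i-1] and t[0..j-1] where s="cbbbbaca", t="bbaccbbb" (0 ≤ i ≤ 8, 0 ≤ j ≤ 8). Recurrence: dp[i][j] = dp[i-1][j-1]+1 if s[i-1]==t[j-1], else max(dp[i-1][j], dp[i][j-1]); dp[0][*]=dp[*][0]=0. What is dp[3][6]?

   ''  b  b  a  c  c  b  b  b
''  0  0  0  0  0  0  0  0  0
 c  0  0  0  0  1  1  1  1  1
 b  0  1  1  1  1  1  2  2  2
 b  0  1  2  2  2  2  2  3  3
 b  0  1  2  2  2  2  3  3  4
 b  0  1  2  2  2  2  3  4  4
 a  0  1  2  3  3  3  3  4  4
 c  0  1  2  3  4  4  4  4  4
 a  0  1  2  3  4  4  4  4  4

2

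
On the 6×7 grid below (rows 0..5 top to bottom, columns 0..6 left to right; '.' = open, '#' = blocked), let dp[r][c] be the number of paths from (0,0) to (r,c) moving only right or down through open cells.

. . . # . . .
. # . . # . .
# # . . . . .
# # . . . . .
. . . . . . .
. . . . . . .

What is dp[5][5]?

r\c   0   1   2   3   4   5   6
  0   1   1   1   0   0   0   0
  1   1   0   1   1   0   0   0
  2   0   0   1   2   2   2   2
  3   0   0   1   3   5   7   9
  4   0   0   1   4   9  16  25
  5   0   0   1   5  14  30  55

30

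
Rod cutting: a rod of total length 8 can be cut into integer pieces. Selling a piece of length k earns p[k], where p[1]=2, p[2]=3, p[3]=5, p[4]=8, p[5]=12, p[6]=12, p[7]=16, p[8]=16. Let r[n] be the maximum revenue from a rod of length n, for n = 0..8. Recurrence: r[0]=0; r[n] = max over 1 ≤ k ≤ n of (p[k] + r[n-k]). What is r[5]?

   n    0    1    2    3    4    5    6    7    8
r[n]    0    2    4    6    8   12   14   16   18

12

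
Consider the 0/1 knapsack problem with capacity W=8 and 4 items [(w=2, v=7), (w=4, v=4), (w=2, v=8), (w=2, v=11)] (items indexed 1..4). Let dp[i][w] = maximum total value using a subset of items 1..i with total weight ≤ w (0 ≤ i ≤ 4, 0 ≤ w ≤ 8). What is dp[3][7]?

15

i\w   0   1   2   3   4   5   6   7   8
  0   0   0   0   0   0   0   0   0   0
  1   0   0   7   7   7   7   7   7   7
  2   0   0   7   7   7   7  11  11  11
  3   0   0   8   8  15  15  15  15  19
  4   0   0  11  11  19  19  26  26  26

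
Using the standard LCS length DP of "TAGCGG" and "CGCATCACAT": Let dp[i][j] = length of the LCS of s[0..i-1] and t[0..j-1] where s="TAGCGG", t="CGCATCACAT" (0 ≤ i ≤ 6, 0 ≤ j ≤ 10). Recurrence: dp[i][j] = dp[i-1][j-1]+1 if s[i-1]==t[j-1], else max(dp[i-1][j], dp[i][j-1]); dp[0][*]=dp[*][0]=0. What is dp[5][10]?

3

   ''  C  G  C  A  T  C  A  C  A  T
''  0  0  0  0  0  0  0  0  0  0  0
 T  0  0  0  0  0  1  1  1  1  1  1
 A  0  0  0  0  1  1  1  2  2  2  2
 G  0  0  1  1  1  1  1  2  2  2  2
 C  0  1  1  2  2  2  2  2  3  3  3
 G  0  1  2  2  2  2  2  2  3  3  3
 G  0  1  2  2  2  2  2  2  3  3  3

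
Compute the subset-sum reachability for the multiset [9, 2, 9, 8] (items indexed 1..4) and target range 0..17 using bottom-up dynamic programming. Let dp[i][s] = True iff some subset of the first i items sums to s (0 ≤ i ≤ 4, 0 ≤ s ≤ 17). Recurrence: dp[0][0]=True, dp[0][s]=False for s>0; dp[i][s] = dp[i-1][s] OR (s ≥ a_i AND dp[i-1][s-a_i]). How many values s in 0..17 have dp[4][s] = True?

7

i\s   0   1   2   3   4   5   6   7   8   9  10  11  12  13  14  15  16  17
  0   T   F   F   F   F   F   F   F   F   F   F   F   F   F   F   F   F   F
  1   T   F   F   F   F   F   F   F   F   T   F   F   F   F   F   F   F   F
  2   T   F   T   F   F   F   F   F   F   T   F   T   F   F   F   F   F   F
  3   T   F   T   F   F   F   F   F   F   T   F   T   F   F   F   F   F   F
  4   T   F   T   F   F   F   F   F   T   T   T   T   F   F   F   F   F   T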